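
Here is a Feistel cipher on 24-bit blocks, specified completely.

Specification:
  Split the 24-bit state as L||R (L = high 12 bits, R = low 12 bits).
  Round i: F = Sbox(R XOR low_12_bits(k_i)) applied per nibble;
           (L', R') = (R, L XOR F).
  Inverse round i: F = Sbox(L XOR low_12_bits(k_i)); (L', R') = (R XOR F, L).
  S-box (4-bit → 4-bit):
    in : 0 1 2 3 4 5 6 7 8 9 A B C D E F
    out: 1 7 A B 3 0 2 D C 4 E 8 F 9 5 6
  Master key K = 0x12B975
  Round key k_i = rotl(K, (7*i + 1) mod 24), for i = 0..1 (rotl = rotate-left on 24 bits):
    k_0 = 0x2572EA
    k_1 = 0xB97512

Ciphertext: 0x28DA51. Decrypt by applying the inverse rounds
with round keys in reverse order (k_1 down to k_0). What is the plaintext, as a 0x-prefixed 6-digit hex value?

s_0 = ciphertext = 0x28DA51
s_1 = InvRound(s_0, k_1) = 0x71728D
s_2 = InvRound(s_1, k_0) = 0x2E4717

0x2E4717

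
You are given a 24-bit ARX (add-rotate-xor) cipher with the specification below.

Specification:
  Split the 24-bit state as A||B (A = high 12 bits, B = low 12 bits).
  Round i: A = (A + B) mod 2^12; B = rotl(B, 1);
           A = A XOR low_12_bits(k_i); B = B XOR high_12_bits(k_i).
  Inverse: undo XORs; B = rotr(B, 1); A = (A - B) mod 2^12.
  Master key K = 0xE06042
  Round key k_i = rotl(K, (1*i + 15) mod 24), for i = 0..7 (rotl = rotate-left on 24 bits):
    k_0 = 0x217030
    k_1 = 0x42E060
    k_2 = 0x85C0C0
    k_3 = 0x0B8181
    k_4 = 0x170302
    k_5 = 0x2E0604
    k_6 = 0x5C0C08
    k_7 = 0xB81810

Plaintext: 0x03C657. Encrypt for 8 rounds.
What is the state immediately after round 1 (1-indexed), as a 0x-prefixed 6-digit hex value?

s_0 = plaintext = 0x03C657
s_1 = Round(s_0, k_0) = 0x6A3EB9
s_2 = Round(s_1, k_1) = 0x53C95D
s_3 = Round(s_2, k_2) = 0xE59AE7
s_4 = Round(s_3, k_3) = 0x8C1577
s_5 = Round(s_4, k_4) = 0xD3AB9E
s_6 = Round(s_5, k_5) = 0xEDC5DD
s_7 = Round(s_6, k_6) = 0x8B1E7A
s_8 = Round(s_7, k_7) = 0xF3B774

0x6A3EB9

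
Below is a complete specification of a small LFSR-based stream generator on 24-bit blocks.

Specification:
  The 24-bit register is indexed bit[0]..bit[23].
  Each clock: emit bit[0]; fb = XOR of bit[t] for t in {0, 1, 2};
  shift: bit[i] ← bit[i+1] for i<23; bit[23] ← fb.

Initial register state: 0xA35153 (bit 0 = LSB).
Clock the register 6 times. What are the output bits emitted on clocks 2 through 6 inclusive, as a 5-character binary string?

10010

reg_0 = 0xA35153
clock 1: out=1, reg = 0x51A8A9
clock 2: out=1, reg = 0xA8D454
clock 3: out=0, reg = 0xD46A2A
clock 4: out=0, reg = 0xEA3515
clock 5: out=1, reg = 0x751A8A
clock 6: out=0, reg = 0xBA8D45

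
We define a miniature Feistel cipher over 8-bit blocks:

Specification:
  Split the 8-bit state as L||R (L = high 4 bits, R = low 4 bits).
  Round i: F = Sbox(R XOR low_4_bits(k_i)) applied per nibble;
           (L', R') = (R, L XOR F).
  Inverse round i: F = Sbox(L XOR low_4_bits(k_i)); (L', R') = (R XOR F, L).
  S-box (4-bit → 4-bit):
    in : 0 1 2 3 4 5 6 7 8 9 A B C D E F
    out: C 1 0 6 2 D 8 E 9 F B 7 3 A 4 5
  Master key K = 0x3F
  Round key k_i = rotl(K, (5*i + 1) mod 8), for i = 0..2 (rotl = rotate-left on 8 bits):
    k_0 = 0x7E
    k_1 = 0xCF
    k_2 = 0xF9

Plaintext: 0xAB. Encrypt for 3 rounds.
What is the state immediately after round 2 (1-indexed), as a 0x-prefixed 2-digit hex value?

s_0 = plaintext = 0xAB
s_1 = Round(s_0, k_0) = 0xB7
s_2 = Round(s_1, k_1) = 0x72
s_3 = Round(s_2, k_2) = 0x20

0x72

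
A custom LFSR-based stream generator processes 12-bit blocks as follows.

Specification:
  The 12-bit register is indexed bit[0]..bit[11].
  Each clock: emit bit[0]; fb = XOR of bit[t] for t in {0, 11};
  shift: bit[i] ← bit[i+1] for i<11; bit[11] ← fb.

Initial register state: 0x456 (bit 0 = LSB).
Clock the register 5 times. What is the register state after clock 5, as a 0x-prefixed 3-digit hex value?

reg_0 = 0x456
clock 1: out=0, reg = 0x22B
clock 2: out=1, reg = 0x915
clock 3: out=1, reg = 0x48A
clock 4: out=0, reg = 0x245
clock 5: out=1, reg = 0x922

0x922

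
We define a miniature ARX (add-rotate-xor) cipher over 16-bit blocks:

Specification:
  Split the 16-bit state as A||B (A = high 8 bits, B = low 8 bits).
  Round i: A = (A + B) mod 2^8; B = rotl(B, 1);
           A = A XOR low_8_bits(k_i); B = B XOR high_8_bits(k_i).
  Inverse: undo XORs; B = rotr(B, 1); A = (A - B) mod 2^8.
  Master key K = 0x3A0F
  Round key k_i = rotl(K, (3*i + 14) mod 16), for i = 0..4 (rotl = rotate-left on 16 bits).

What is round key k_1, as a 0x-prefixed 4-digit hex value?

0x741E

K = 0x3A0F
k_0 = rotl(K, (3*0+14) mod 16) = rotl(K, 14) = 0xCE83
k_1 = rotl(K, (3*1+14) mod 16) = rotl(K, 1) = 0x741E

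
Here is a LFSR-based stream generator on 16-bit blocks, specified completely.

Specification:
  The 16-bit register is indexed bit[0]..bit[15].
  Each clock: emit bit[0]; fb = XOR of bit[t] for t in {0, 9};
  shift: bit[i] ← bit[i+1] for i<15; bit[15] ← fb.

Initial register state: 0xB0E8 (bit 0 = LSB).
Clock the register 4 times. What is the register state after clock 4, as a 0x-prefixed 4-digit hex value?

reg_0 = 0xB0E8
clock 1: out=0, reg = 0x5874
clock 2: out=0, reg = 0x2C3A
clock 3: out=0, reg = 0x161D
clock 4: out=1, reg = 0x0B0E

0x0B0E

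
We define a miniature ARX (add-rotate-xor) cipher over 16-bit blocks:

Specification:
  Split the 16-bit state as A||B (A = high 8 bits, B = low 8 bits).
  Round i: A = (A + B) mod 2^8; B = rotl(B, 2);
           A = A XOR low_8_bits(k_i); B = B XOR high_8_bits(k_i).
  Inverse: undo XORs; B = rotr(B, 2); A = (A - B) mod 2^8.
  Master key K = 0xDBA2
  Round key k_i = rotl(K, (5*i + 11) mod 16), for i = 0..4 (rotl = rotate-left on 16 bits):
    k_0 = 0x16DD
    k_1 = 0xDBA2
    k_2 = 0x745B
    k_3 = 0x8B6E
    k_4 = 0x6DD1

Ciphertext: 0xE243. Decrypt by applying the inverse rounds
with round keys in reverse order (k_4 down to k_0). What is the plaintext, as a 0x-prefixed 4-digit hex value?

0xC3E9

s_0 = ciphertext = 0xE243
s_1 = InvRound(s_0, k_4) = 0xA88B
s_2 = InvRound(s_1, k_3) = 0xC600
s_3 = InvRound(s_2, k_2) = 0x801D
s_4 = InvRound(s_3, k_1) = 0x71B1
s_5 = InvRound(s_4, k_0) = 0xC3E9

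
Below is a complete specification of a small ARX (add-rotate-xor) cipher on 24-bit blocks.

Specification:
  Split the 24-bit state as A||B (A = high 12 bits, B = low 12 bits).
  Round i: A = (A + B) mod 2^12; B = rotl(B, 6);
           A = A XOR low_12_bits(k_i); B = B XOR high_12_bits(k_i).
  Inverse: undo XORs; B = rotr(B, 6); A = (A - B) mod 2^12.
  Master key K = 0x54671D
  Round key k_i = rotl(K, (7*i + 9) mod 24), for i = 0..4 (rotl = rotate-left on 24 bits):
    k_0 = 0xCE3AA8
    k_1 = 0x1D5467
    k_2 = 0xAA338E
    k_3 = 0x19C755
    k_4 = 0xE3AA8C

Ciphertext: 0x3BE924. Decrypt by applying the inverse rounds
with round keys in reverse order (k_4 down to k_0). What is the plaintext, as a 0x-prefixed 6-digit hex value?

s_0 = ciphertext = 0x3BE924
s_1 = InvRound(s_0, k_4) = 0x19679C
s_2 = InvRound(s_1, k_3) = 0x6AB018
s_3 = InvRound(s_2, k_2) = 0x63BEEA
s_4 = InvRound(s_3, k_1) = 0x260FFC
s_5 = InvRound(s_4, k_0) = 0x0FC7CC

0x0FC7CC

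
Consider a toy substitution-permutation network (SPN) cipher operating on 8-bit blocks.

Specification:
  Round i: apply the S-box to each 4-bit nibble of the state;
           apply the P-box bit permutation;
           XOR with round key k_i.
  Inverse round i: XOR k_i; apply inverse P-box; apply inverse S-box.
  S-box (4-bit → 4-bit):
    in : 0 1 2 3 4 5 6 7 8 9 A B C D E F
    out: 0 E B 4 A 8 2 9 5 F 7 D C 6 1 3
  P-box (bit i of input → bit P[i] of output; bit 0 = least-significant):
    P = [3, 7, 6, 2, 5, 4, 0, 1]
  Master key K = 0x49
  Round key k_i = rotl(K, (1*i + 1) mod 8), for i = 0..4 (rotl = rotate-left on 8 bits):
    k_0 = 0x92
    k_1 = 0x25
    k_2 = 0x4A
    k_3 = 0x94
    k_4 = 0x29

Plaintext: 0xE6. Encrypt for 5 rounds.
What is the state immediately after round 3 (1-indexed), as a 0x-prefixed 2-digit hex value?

0x33

s_0 = plaintext = 0xE6
s_1 = Round(s_0, k_0) = 0x32
s_2 = Round(s_1, k_1) = 0xA8
s_3 = Round(s_2, k_2) = 0x33
s_4 = Round(s_3, k_3) = 0xD5
s_5 = Round(s_4, k_4) = 0x3C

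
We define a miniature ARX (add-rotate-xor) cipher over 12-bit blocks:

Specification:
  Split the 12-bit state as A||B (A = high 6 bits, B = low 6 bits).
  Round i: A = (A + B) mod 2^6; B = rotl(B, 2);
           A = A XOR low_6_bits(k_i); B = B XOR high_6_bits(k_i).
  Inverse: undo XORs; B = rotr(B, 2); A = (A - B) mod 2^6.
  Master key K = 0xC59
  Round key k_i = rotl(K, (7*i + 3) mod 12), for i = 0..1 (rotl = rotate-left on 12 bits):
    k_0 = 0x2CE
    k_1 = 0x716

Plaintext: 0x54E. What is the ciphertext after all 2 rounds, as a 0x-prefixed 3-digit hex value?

s_0 = plaintext = 0x54E
s_1 = Round(s_0, k_0) = 0xB73
s_2 = Round(s_1, k_1) = 0xD93

0xD93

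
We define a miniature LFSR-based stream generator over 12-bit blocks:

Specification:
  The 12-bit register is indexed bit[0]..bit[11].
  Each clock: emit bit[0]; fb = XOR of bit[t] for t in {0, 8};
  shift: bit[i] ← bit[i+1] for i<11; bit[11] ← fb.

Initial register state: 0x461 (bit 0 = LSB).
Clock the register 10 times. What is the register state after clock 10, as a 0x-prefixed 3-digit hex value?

reg_0 = 0x461
clock 1: out=1, reg = 0xA30
clock 2: out=0, reg = 0x518
clock 3: out=0, reg = 0xA8C
clock 4: out=0, reg = 0x546
clock 5: out=0, reg = 0xAA3
clock 6: out=1, reg = 0xD51
clock 7: out=1, reg = 0x6A8
clock 8: out=0, reg = 0x354
clock 9: out=0, reg = 0x9AA
clock 10: out=0, reg = 0xCD5

0xCD5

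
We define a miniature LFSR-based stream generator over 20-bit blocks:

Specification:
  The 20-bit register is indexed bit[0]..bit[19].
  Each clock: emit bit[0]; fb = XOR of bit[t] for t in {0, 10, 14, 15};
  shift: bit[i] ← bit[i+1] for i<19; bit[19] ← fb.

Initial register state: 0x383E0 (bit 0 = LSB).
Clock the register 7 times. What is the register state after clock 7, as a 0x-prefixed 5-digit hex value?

0xD2707

reg_0 = 0x383E0
clock 1: out=0, reg = 0x9C1F0
clock 2: out=0, reg = 0x4E0F8
clock 3: out=0, reg = 0x2707C
clock 4: out=0, reg = 0x9383E
clock 5: out=0, reg = 0x49C1F
clock 6: out=1, reg = 0xA4E0F
clock 7: out=1, reg = 0xD2707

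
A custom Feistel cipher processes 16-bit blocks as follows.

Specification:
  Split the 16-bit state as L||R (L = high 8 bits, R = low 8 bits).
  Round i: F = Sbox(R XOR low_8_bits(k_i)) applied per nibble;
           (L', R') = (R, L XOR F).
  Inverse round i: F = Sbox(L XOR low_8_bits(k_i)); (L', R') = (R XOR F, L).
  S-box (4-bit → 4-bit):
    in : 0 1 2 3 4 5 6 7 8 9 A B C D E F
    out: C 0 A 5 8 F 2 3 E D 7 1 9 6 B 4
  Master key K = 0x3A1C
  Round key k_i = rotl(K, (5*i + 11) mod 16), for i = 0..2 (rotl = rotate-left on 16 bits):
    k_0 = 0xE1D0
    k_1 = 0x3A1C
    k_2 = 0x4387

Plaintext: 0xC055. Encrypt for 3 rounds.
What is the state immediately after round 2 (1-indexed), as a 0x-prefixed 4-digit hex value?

s_0 = plaintext = 0xC055
s_1 = Round(s_0, k_0) = 0x552F
s_2 = Round(s_1, k_1) = 0x2F00
s_3 = Round(s_2, k_2) = 0x00CC

0x2F00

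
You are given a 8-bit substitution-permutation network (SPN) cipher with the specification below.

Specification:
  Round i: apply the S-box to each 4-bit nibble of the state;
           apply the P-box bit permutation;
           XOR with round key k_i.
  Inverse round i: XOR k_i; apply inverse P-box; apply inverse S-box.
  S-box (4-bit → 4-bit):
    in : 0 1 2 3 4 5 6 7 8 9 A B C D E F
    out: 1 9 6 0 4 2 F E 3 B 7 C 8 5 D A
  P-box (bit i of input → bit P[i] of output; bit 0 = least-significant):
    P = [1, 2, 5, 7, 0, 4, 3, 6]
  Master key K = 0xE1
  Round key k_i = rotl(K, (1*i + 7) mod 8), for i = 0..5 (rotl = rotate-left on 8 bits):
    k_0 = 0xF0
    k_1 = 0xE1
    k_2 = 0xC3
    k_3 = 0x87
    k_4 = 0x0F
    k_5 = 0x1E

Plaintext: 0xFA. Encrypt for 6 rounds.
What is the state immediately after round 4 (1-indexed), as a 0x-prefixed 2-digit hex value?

s_0 = plaintext = 0xFA
s_1 = Round(s_0, k_0) = 0x86
s_2 = Round(s_1, k_1) = 0x56
s_3 = Round(s_2, k_2) = 0x75
s_4 = Round(s_3, k_3) = 0xDB
s_5 = Round(s_4, k_4) = 0xA6
s_6 = Round(s_5, k_5) = 0xA1

0xDB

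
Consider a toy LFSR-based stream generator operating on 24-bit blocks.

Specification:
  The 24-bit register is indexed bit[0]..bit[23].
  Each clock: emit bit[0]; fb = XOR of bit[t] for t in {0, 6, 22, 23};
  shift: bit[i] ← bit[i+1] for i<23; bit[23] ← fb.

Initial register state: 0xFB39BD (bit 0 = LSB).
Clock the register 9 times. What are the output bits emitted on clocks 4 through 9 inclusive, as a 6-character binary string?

reg_0 = 0xFB39BD
clock 1: out=1, reg = 0xFD9CDE
clock 2: out=0, reg = 0xFECE6F
clock 3: out=1, reg = 0x7F6737
clock 4: out=1, reg = 0x3FB39B
clock 5: out=1, reg = 0x9FD9CD
clock 6: out=1, reg = 0xCFECE6
clock 7: out=0, reg = 0xE7F673
clock 8: out=1, reg = 0x73FB39
clock 9: out=1, reg = 0x39FD9C

111011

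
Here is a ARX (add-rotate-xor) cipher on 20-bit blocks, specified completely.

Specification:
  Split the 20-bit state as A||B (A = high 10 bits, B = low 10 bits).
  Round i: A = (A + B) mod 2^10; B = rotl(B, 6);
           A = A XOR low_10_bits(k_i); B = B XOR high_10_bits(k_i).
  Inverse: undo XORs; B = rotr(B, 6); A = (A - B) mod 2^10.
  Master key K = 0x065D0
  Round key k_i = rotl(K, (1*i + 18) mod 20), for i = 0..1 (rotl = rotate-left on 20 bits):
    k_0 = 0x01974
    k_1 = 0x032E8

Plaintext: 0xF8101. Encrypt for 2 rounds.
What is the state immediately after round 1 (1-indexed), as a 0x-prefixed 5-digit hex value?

0x65456

s_0 = plaintext = 0xF8101
s_1 = Round(s_0, k_0) = 0x65456
s_2 = Round(s_1, k_1) = 0xC0D89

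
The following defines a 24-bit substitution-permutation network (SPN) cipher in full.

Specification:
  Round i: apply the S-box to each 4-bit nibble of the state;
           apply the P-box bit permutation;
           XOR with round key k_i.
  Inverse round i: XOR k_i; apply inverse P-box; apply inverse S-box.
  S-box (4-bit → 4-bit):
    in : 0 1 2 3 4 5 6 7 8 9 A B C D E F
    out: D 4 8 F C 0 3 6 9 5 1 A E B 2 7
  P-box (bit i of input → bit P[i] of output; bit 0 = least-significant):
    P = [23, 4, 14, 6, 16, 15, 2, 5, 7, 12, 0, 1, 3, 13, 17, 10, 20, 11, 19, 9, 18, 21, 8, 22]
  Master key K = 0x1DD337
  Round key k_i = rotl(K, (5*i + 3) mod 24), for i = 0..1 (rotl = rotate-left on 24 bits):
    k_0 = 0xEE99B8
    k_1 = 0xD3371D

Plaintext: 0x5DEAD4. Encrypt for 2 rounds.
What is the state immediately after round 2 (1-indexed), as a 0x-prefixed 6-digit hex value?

s_0 = plaintext = 0x5DEAD4
s_1 = Round(s_0, k_0) = 0xFF7358
s_2 = Round(s_1, k_1) = 0x6D0EDE

0x6D0EDE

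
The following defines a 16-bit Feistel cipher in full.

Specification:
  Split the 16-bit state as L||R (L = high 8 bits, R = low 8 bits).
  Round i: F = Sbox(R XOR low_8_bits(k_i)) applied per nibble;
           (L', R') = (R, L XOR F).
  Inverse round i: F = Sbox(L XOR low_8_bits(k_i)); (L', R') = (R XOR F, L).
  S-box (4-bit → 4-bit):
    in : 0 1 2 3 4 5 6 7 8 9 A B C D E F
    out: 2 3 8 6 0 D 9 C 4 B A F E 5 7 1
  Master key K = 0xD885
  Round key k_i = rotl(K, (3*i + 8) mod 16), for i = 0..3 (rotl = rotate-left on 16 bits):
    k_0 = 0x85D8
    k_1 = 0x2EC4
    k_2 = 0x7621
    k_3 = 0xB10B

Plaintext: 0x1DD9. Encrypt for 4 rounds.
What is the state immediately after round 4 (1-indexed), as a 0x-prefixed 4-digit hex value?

s_0 = plaintext = 0x1DD9
s_1 = Round(s_0, k_0) = 0xD93E
s_2 = Round(s_1, k_1) = 0x3EC3
s_3 = Round(s_2, k_2) = 0xC346
s_4 = Round(s_3, k_3) = 0x46C6

0x46C6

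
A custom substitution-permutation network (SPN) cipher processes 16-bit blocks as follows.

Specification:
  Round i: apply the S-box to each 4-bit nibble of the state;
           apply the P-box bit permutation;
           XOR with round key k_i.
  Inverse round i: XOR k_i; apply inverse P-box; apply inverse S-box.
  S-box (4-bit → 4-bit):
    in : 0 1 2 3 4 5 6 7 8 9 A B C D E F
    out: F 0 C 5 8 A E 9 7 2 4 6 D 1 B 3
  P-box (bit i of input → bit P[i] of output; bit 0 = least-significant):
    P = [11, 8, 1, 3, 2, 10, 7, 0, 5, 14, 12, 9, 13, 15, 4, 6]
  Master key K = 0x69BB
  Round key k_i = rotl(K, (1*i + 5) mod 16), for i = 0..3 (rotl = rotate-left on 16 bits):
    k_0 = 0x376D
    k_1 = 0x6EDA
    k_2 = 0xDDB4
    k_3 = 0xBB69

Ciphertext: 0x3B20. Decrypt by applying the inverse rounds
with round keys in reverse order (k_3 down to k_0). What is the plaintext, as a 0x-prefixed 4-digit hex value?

0x3BDA

s_0 = ciphertext = 0x3B20
s_1 = InvRound(s_0, k_3) = 0x5144
s_2 = InvRound(s_1, k_2) = 0x6DBD
s_3 = InvRound(s_2, k_1) = 0x477B
s_4 = InvRound(s_3, k_0) = 0x3BDA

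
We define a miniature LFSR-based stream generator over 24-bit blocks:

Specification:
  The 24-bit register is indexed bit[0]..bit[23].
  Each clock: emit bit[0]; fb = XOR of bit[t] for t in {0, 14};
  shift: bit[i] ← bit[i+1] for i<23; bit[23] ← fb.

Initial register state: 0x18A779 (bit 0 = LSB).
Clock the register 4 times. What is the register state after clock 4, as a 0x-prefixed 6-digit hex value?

0xB18A77

reg_0 = 0x18A779
clock 1: out=1, reg = 0x8C53BC
clock 2: out=0, reg = 0xC629DE
clock 3: out=0, reg = 0x6314EF
clock 4: out=1, reg = 0xB18A77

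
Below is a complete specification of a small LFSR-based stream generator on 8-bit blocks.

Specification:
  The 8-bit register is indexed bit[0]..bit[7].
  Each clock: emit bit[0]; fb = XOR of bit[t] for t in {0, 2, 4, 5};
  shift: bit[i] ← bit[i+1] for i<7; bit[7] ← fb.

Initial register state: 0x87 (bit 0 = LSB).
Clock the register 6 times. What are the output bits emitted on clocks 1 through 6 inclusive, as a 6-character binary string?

reg_0 = 0x87
clock 1: out=1, reg = 0x43
clock 2: out=1, reg = 0xA1
clock 3: out=1, reg = 0x50
clock 4: out=0, reg = 0xA8
clock 5: out=0, reg = 0xD4
clock 6: out=0, reg = 0x6A

111000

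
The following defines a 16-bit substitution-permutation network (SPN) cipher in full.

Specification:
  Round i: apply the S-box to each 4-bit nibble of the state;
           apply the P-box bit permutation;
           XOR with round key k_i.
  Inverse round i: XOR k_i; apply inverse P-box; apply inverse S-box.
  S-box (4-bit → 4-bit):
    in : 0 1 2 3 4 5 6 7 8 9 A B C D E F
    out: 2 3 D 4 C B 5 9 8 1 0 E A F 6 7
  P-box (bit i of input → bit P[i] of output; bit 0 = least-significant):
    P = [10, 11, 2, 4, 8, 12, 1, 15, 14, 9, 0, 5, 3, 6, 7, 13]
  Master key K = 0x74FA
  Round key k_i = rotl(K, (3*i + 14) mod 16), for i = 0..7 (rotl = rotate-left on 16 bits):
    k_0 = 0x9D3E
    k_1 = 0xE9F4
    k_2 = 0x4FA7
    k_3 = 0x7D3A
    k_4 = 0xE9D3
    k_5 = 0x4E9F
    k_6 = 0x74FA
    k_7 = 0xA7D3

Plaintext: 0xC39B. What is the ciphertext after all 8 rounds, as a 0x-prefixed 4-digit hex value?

0xB628

s_0 = plaintext = 0xC39B
s_1 = Round(s_0, k_0) = 0xB46B
s_2 = Round(s_1, k_1) = 0xC003
s_3 = Round(s_2, k_2) = 0x7DE3
s_4 = Round(s_3, k_3) = 0x0F15
s_5 = Round(s_4, k_4) = 0xB682
s_6 = Round(s_5, k_5) = 0xAA4A
s_7 = Round(s_6, k_6) = 0xF4F8
s_8 = Round(s_7, k_7) = 0xB628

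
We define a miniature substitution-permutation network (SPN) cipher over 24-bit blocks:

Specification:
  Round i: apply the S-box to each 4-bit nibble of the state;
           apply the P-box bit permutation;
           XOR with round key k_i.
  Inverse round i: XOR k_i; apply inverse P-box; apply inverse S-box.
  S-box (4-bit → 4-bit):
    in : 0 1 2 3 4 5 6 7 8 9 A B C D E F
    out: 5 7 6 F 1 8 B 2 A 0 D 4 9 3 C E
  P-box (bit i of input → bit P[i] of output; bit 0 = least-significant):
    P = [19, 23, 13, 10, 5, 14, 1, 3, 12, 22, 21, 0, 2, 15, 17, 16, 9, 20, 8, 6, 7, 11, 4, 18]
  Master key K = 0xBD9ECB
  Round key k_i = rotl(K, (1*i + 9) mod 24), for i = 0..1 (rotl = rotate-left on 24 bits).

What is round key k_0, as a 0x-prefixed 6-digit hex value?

0x3D977B

K = 0xBD9ECB
k_0 = rotl(K, (1*0+9) mod 24) = rotl(K, 9) = 0x3D977B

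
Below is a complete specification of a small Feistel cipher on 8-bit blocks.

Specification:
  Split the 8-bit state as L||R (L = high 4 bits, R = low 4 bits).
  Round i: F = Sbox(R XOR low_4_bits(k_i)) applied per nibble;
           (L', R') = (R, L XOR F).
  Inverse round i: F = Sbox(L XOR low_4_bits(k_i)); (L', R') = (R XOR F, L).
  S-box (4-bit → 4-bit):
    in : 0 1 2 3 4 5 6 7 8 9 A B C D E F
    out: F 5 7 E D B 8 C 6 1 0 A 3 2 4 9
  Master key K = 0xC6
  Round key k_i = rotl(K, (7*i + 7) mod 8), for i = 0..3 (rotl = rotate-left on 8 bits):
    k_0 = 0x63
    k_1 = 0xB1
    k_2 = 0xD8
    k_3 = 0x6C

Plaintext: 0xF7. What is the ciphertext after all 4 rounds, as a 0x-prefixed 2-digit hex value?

s_0 = plaintext = 0xF7
s_1 = Round(s_0, k_0) = 0x72
s_2 = Round(s_1, k_1) = 0x29
s_3 = Round(s_2, k_2) = 0x97
s_4 = Round(s_3, k_3) = 0x73

0x73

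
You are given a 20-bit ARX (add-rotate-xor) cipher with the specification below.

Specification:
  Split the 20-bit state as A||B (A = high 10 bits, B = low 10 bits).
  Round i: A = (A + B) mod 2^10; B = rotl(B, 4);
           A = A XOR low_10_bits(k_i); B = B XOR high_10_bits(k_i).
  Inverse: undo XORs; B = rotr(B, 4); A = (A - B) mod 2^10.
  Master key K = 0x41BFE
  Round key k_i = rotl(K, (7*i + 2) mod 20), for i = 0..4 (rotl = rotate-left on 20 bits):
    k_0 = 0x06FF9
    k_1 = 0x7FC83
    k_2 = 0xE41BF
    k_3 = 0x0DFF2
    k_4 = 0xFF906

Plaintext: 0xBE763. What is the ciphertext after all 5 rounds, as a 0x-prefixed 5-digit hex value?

0x67A35

s_0 = plaintext = 0xBE763
s_1 = Round(s_0, k_0) = 0x69626
s_2 = Round(s_1, k_1) = 0xD2397
s_3 = Round(s_2, k_2) = 0xD82EE
s_4 = Round(s_3, k_3) = 0x6F2DC
s_5 = Round(s_4, k_4) = 0x67A35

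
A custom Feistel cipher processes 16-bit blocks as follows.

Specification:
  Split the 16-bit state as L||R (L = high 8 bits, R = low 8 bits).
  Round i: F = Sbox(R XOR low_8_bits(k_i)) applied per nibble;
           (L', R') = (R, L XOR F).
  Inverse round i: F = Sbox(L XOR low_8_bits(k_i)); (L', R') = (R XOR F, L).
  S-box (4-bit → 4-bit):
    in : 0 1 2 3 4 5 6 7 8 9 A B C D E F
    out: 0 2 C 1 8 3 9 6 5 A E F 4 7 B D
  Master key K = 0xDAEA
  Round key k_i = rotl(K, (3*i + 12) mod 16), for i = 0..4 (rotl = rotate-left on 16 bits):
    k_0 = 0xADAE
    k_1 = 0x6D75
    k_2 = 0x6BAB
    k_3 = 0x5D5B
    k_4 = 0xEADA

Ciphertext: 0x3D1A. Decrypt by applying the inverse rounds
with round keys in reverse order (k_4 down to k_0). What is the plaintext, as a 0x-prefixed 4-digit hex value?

s_0 = ciphertext = 0x3D1A
s_1 = InvRound(s_0, k_4) = 0xAC3D
s_2 = InvRound(s_1, k_3) = 0xEBAC
s_3 = InvRound(s_2, k_2) = 0x2CEB
s_4 = InvRound(s_3, k_1) = 0xD12C
s_5 = InvRound(s_4, k_0) = 0x41D1

0x41D1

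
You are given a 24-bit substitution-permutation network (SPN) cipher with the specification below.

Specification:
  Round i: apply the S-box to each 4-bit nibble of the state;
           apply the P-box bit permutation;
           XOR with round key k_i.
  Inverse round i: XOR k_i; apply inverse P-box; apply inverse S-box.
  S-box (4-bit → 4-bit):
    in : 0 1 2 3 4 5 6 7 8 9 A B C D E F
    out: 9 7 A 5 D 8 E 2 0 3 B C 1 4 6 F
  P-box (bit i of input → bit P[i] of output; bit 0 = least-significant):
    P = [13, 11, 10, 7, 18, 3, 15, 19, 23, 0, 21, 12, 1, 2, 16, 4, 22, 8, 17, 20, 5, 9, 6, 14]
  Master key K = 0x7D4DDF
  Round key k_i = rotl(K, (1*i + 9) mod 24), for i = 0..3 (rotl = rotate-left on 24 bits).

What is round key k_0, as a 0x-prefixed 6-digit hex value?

K = 0x7D4DDF
k_0 = rotl(K, (1*0+9) mod 24) = rotl(K, 9) = 0x9BBEFA

0x9BBEFA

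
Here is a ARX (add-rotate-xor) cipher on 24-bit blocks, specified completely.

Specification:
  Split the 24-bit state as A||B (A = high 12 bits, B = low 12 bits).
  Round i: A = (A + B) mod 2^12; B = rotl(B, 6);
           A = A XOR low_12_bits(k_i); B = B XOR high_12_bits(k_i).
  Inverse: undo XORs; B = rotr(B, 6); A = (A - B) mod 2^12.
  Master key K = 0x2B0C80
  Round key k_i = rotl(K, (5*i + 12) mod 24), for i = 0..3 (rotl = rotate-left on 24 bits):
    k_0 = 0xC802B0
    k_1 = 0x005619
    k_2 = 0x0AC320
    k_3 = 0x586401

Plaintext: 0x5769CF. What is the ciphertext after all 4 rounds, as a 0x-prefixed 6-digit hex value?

s_0 = plaintext = 0x5769CF
s_1 = Round(s_0, k_0) = 0xDF5F67
s_2 = Round(s_1, k_1) = 0xB459F8
s_3 = Round(s_2, k_2) = 0x61DE8B
s_4 = Round(s_3, k_3) = 0x0A977C

0x0A977C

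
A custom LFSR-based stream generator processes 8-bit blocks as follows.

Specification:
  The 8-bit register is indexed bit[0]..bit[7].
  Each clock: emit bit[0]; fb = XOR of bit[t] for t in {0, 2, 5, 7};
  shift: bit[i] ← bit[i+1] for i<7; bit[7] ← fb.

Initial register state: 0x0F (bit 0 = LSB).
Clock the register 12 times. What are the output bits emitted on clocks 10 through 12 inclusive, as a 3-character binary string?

010

reg_0 = 0x0F
clock 1: out=1, reg = 0x07
clock 2: out=1, reg = 0x03
clock 3: out=1, reg = 0x81
clock 4: out=1, reg = 0x40
clock 5: out=0, reg = 0x20
clock 6: out=0, reg = 0x90
clock 7: out=0, reg = 0xC8
clock 8: out=0, reg = 0xE4
clock 9: out=0, reg = 0xF2
clock 10: out=0, reg = 0x79
clock 11: out=1, reg = 0x3C
clock 12: out=0, reg = 0x1E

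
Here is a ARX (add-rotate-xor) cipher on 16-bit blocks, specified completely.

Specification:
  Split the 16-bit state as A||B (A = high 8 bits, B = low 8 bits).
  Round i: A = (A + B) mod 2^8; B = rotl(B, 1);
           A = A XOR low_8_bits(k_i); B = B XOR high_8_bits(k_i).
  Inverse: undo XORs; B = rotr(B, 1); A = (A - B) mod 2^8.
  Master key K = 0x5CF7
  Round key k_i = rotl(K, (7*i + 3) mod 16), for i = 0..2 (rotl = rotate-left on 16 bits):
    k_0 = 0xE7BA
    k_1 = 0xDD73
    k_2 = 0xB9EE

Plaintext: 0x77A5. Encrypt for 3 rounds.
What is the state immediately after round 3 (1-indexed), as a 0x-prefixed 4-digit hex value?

s_0 = plaintext = 0x77A5
s_1 = Round(s_0, k_0) = 0xA6AC
s_2 = Round(s_1, k_1) = 0x2184
s_3 = Round(s_2, k_2) = 0x4BB0

0x4BB0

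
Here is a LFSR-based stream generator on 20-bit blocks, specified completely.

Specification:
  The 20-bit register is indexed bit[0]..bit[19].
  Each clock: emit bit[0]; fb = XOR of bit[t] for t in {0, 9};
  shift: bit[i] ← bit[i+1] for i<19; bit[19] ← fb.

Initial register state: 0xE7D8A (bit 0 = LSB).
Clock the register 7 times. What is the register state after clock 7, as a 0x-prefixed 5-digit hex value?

reg_0 = 0xE7D8A
clock 1: out=0, reg = 0x73EC5
clock 2: out=1, reg = 0x39F62
clock 3: out=0, reg = 0x9CFB1
clock 4: out=1, reg = 0x4E7D8
clock 5: out=0, reg = 0xA73EC
clock 6: out=0, reg = 0xD39F6
clock 7: out=0, reg = 0x69CFB

0x69CFB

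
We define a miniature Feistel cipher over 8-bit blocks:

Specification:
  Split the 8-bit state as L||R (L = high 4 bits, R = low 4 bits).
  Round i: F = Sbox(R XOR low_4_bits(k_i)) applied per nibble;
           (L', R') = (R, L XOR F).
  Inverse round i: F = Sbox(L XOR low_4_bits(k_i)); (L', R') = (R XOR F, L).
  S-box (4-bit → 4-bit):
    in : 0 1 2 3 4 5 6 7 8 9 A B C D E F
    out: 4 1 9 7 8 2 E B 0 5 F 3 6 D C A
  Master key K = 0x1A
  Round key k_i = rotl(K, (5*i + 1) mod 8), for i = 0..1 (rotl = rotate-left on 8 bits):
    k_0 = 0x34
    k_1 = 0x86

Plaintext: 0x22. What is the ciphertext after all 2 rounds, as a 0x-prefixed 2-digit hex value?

0xCD

s_0 = plaintext = 0x22
s_1 = Round(s_0, k_0) = 0x2C
s_2 = Round(s_1, k_1) = 0xCD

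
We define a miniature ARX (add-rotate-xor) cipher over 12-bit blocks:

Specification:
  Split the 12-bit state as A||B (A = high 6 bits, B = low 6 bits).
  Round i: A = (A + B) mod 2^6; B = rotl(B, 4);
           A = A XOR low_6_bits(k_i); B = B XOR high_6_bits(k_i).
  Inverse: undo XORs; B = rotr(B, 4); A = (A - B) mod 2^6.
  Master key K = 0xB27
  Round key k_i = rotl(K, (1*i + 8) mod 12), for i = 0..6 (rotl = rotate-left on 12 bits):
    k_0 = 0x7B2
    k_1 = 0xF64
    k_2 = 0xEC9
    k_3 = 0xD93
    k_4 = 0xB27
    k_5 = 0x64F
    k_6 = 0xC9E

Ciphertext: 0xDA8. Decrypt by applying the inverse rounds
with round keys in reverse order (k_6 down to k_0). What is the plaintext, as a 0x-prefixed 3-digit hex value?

0x87D

s_0 = ciphertext = 0xDA8
s_1 = InvRound(s_0, k_6) = 0xFE9
s_2 = InvRound(s_1, k_5) = 0xB43
s_3 = InvRound(s_2, k_4) = 0x33E
s_4 = InvRound(s_3, k_3) = 0xFE0
s_5 = InvRound(s_4, k_2) = 0x26D
s_6 = InvRound(s_5, k_1) = 0xB01
s_7 = InvRound(s_6, k_0) = 0x87D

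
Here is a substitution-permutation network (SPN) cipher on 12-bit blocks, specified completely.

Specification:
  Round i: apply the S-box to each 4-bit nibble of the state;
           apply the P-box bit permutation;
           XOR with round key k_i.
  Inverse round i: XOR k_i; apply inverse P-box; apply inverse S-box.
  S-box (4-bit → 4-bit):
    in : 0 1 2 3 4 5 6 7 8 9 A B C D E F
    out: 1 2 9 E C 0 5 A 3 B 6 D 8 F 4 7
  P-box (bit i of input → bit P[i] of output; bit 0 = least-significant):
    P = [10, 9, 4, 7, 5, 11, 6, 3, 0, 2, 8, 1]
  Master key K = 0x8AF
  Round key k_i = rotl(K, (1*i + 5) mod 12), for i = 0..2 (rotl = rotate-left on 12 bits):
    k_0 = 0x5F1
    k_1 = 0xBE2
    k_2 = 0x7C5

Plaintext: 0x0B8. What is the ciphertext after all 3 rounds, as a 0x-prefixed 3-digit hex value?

0x64F

s_0 = plaintext = 0x0B8
s_1 = Round(s_0, k_0) = 0x398
s_2 = Round(s_1, k_1) = 0x4CC
s_3 = Round(s_2, k_2) = 0x64F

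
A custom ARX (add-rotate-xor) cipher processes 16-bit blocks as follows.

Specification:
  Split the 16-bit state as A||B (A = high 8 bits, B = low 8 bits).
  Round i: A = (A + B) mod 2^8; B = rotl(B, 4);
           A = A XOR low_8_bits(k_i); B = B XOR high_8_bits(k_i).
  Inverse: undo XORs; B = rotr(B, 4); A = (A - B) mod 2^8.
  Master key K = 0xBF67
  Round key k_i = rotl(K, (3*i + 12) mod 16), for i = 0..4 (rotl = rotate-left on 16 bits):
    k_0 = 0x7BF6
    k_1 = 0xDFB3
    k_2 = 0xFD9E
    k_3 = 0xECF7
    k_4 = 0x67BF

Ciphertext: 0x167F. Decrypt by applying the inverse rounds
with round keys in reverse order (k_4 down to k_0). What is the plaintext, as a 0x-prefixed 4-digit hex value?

s_0 = ciphertext = 0x167F
s_1 = InvRound(s_0, k_4) = 0x2881
s_2 = InvRound(s_1, k_3) = 0x09D6
s_3 = InvRound(s_2, k_2) = 0xE5B2
s_4 = InvRound(s_3, k_1) = 0x80D6
s_5 = InvRound(s_4, k_0) = 0x9CDA

0x9CDA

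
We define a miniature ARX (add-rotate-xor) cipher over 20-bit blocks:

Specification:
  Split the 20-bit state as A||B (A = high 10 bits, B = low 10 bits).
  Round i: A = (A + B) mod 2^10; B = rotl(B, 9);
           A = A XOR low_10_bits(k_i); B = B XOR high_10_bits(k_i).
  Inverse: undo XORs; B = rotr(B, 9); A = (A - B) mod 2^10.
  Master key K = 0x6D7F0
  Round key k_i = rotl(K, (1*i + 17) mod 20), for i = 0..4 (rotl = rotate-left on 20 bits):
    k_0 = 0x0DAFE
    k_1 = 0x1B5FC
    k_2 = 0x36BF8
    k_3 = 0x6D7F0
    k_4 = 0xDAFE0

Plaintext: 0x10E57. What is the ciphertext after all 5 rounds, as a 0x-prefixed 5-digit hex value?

0xACE7B

s_0 = plaintext = 0x10E57
s_1 = Round(s_0, k_0) = 0x1931D
s_2 = Round(s_1, k_1) = 0x9F7E3
s_3 = Round(s_2, k_2) = 0x6632B
s_4 = Round(s_3, k_3) = 0xCCE20
s_5 = Round(s_4, k_4) = 0xACE7B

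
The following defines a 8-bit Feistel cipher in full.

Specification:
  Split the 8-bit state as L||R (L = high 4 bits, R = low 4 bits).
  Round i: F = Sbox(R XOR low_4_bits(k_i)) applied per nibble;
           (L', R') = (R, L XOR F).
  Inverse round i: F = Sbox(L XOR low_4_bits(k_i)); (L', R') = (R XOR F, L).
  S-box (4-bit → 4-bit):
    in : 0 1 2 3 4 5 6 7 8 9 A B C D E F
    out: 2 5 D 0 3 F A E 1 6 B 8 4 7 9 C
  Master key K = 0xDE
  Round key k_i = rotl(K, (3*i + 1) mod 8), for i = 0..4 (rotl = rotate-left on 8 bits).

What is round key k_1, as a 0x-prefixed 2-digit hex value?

K = 0xDE
k_0 = rotl(K, (3*0+1) mod 8) = rotl(K, 1) = 0xBD
k_1 = rotl(K, (3*1+1) mod 8) = rotl(K, 4) = 0xED

0xED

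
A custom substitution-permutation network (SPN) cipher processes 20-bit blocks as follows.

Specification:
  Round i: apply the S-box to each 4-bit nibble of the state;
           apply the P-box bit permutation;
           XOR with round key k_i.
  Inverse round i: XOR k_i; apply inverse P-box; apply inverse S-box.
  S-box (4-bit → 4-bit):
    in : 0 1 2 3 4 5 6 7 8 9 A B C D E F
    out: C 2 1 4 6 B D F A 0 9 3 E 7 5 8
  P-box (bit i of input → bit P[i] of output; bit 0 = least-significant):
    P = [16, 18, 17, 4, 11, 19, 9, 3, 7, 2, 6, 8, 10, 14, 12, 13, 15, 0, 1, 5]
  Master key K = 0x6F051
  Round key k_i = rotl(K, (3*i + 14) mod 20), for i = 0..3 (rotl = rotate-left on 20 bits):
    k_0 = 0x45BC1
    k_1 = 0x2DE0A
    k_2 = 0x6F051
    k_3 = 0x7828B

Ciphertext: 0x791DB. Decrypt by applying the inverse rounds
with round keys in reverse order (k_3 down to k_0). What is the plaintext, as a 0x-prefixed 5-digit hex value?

s_0 = ciphertext = 0x791DB
s_1 = InvRound(s_0, k_3) = 0x9303F
s_2 = InvRound(s_1, k_2) = 0x6148D
s_3 = InvRound(s_2, k_1) = 0xD1BE1
s_4 = InvRound(s_3, k_0) = 0xF1912

0xF1912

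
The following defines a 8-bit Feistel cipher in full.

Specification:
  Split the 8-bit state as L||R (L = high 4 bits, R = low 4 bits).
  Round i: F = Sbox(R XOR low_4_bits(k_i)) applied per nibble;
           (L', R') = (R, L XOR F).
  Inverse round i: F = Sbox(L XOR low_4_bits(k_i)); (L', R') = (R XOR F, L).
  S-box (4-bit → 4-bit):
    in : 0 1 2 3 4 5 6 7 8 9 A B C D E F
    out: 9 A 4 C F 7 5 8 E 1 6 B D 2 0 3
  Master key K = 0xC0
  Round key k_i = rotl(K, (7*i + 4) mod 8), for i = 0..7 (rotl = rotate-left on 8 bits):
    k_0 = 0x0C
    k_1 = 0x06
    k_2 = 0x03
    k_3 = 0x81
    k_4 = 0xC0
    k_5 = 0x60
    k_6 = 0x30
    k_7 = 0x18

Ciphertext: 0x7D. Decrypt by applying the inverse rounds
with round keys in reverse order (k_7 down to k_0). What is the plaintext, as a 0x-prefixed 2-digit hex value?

0x9D

s_0 = ciphertext = 0x7D
s_1 = InvRound(s_0, k_7) = 0xE7
s_2 = InvRound(s_1, k_6) = 0x7E
s_3 = InvRound(s_2, k_5) = 0x67
s_4 = InvRound(s_3, k_4) = 0x26
s_5 = InvRound(s_4, k_3) = 0xA2
s_6 = InvRound(s_5, k_2) = 0x3A
s_7 = InvRound(s_6, k_1) = 0xD3
s_8 = InvRound(s_7, k_0) = 0x9D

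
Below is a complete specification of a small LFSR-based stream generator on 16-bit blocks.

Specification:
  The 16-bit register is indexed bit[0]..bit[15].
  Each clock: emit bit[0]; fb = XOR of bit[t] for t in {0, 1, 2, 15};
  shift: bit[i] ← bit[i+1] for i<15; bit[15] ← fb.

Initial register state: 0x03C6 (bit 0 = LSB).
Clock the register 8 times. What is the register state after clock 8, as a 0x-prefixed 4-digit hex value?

0x4C03

reg_0 = 0x03C6
clock 1: out=0, reg = 0x01E3
clock 2: out=1, reg = 0x00F1
clock 3: out=1, reg = 0x8078
clock 4: out=0, reg = 0xC03C
clock 5: out=0, reg = 0x601E
clock 6: out=0, reg = 0x300F
clock 7: out=1, reg = 0x9807
clock 8: out=1, reg = 0x4C03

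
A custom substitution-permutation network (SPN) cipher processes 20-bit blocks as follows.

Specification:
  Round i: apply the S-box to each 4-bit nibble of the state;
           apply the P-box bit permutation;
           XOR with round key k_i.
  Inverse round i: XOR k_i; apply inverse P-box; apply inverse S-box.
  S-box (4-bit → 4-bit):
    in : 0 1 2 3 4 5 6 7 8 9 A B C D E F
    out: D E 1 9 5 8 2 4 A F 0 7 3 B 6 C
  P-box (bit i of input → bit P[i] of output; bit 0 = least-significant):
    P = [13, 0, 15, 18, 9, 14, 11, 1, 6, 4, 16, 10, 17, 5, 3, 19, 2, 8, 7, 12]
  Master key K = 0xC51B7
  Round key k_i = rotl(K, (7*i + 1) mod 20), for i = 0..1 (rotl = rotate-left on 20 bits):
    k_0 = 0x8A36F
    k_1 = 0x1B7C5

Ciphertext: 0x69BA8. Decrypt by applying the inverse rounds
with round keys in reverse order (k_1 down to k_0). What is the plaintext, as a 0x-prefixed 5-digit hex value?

0x8363A

s_0 = ciphertext = 0x69BA8
s_1 = InvRound(s_0, k_1) = 0x2B07D
s_2 = InvRound(s_1, k_0) = 0x8363A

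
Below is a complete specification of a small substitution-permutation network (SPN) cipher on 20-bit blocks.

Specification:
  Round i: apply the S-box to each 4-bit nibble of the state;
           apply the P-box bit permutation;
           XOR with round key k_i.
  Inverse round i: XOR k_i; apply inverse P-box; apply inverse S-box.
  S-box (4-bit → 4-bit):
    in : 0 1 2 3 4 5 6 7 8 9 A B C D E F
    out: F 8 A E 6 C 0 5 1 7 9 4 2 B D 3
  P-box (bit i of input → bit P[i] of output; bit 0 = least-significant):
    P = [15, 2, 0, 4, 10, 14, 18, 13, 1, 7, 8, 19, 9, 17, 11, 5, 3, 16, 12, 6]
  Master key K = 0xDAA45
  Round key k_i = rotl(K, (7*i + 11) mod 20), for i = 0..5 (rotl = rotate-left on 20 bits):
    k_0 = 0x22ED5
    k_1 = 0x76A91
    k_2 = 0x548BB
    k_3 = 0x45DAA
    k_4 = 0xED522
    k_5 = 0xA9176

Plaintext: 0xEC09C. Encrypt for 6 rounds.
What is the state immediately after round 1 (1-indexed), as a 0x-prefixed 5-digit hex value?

0xC7B1B

s_0 = plaintext = 0xEC09C
s_1 = Round(s_0, k_0) = 0xC7B1B
s_2 = Round(s_1, k_1) = 0x64190
s_3 = Round(s_2, k_2) = 0xB84AE
s_4 = Round(s_3, k_3) = 0x4EA3B
s_5 = Round(s_4, k_4) = 0x3AF01
s_6 = Round(s_5, k_5) = 0xFE784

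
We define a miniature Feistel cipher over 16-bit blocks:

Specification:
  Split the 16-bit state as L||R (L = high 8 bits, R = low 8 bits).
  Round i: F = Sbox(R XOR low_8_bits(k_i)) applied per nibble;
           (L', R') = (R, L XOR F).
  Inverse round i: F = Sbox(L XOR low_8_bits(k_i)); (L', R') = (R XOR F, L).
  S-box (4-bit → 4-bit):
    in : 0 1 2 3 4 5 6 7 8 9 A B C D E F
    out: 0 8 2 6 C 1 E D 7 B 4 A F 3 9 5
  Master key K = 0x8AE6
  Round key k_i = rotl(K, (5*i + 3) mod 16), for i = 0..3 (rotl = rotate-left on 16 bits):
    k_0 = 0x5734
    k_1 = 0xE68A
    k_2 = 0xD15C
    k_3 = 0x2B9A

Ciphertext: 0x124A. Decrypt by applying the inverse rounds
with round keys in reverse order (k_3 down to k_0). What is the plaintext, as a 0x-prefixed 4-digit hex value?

s_0 = ciphertext = 0x124A
s_1 = InvRound(s_0, k_3) = 0x3D12
s_2 = InvRound(s_1, k_2) = 0xFA3D
s_3 = InvRound(s_2, k_1) = 0xEDFA
s_4 = InvRound(s_3, k_0) = 0xC1ED

0xC1ED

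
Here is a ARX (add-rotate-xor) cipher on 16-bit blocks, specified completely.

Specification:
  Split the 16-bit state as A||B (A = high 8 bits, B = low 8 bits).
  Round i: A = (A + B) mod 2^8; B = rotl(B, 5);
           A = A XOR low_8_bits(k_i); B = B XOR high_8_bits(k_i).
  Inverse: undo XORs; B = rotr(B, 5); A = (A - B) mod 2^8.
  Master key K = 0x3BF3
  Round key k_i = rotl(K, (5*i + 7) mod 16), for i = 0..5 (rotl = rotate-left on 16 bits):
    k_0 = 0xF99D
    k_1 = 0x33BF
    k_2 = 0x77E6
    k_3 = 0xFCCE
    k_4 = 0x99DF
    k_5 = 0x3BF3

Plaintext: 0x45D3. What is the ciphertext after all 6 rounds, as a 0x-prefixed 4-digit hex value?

s_0 = plaintext = 0x45D3
s_1 = Round(s_0, k_0) = 0x8583
s_2 = Round(s_1, k_1) = 0xB743
s_3 = Round(s_2, k_2) = 0x1C1F
s_4 = Round(s_3, k_3) = 0xF51F
s_5 = Round(s_4, k_4) = 0xCB7A
s_6 = Round(s_5, k_5) = 0xB674

0xB674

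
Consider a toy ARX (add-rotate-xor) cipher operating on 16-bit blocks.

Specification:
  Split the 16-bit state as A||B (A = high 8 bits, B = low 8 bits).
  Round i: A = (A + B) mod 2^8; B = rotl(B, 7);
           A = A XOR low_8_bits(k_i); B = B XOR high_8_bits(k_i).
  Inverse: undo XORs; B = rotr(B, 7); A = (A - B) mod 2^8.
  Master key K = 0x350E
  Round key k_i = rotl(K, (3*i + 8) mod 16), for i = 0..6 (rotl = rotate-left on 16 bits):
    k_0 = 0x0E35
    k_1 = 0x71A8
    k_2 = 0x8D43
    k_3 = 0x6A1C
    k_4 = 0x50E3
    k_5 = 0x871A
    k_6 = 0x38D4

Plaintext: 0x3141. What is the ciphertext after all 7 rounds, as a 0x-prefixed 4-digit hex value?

0x964B

s_0 = plaintext = 0x3141
s_1 = Round(s_0, k_0) = 0x47AE
s_2 = Round(s_1, k_1) = 0x5D26
s_3 = Round(s_2, k_2) = 0xC09E
s_4 = Round(s_3, k_3) = 0x4225
s_5 = Round(s_4, k_4) = 0x84C2
s_6 = Round(s_5, k_5) = 0x5CE6
s_7 = Round(s_6, k_6) = 0x964B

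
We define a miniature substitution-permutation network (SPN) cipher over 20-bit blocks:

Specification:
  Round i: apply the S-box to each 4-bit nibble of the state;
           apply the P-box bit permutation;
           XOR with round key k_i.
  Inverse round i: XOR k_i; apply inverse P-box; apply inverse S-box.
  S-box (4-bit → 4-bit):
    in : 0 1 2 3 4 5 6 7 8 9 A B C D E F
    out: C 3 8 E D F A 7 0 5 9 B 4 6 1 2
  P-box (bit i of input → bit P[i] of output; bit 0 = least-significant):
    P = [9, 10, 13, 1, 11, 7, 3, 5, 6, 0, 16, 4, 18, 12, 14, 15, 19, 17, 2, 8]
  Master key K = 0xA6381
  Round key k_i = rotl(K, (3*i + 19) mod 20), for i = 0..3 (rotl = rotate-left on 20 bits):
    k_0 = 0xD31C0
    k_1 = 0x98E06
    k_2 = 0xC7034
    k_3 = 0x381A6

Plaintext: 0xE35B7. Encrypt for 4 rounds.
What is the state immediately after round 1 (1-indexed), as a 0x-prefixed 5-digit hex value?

0x4CF31

s_0 = plaintext = 0xE35B7
s_1 = Round(s_0, k_0) = 0x4CF31
s_2 = Round(s_1, k_1) = 0x1C9AB
s_3 = Round(s_2, k_2) = 0x73E56
s_4 = Round(s_3, k_3) = 0x95D48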